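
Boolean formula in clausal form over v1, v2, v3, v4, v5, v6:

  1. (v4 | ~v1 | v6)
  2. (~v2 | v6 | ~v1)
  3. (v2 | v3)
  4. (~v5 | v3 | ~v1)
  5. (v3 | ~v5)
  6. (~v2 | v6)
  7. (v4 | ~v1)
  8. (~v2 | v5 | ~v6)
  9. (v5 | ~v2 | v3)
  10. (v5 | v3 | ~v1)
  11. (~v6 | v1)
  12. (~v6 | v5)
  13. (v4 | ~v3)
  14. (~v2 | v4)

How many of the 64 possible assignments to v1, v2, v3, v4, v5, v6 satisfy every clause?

6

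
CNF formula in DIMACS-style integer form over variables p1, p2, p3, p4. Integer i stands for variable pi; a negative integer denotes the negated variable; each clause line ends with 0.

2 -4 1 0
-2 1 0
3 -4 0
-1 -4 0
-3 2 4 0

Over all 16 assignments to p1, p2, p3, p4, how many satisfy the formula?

Satisfying assignments:
  p1=0 p2=0 p3=0 p4=0
  p1=1 p2=0 p3=0 p4=0
  p1=1 p2=1 p3=0 p4=0
  p1=1 p2=1 p3=1 p4=0
That's 4 in total.

4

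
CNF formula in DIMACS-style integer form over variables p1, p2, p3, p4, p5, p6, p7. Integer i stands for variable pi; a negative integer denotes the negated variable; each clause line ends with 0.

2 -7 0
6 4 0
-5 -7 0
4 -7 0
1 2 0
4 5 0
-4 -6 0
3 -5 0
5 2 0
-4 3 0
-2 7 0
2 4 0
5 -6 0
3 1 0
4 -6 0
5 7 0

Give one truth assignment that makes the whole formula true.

p1=True, p2=False, p3=True, p4=True, p5=True, p6=False, p7=False

p1 occurs only positively in the remaining clauses — set p1 = True.
Pure literal: p3 appears only positively; assign p3 = True.
Try p2 = False.
  then p7 is forced to False.
  then p5 is forced to True.
  then p4 is forced to True.
  then p6 is forced to False.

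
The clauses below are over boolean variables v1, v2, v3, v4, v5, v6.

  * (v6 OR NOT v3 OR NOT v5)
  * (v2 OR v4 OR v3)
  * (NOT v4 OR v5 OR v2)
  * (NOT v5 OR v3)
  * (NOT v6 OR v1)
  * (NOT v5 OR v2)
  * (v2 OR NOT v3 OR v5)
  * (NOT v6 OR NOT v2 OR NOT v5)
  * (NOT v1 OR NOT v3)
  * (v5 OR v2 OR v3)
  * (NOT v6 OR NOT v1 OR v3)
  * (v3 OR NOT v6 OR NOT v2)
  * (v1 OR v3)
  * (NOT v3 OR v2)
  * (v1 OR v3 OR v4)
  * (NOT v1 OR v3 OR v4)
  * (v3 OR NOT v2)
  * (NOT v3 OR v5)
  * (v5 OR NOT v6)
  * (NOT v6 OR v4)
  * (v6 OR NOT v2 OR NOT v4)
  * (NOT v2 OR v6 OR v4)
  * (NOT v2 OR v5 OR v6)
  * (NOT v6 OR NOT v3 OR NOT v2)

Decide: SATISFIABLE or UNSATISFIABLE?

UNSATISFIABLE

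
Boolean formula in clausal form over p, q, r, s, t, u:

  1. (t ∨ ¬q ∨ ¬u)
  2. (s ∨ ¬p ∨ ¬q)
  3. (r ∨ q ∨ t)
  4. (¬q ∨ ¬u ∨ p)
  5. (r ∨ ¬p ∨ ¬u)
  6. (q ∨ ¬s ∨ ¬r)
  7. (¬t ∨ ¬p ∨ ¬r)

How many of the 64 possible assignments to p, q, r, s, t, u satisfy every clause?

23

Case analysis on q and p:
  q=1, p=1: remaining (r,s,t,u) ∈ {(0,1,0,0); (0,1,1,0); (1,1,0,0)} — 3.
  q=1, p=0: forces u=0; r, s, t free → 2^3 = 8.
  q=0, p=1: remaining (r,s,t,u) ∈ {(0,0,1,0); (0,1,1,0); (1,0,0,0); (1,0,0,1)} — 4.
  q=0, p=0: u free; 4 ways for (r,s,t) × 2^1 = 8.
Total: 3 + 8 + 4 + 8 = 23.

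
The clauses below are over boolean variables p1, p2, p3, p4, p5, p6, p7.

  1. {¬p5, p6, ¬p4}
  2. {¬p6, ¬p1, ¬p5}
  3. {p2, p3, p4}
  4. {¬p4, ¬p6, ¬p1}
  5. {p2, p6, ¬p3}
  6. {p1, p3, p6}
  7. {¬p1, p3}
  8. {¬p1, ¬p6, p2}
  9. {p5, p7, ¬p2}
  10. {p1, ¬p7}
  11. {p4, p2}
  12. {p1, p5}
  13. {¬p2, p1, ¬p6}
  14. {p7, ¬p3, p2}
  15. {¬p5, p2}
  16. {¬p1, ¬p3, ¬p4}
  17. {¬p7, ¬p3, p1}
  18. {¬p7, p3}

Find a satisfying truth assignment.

Set p1 = True and propagate.
  then p3 is forced to True.
  then p4 is forced to False.
  then p2 is forced to True.
Set p5 = False and propagate.
  then p7 is forced to True.
p6 is now unconstrained; take p6 = False.
Every clause has at least one true literal under this assignment.

p1=T, p2=T, p3=T, p4=F, p5=F, p6=F, p7=T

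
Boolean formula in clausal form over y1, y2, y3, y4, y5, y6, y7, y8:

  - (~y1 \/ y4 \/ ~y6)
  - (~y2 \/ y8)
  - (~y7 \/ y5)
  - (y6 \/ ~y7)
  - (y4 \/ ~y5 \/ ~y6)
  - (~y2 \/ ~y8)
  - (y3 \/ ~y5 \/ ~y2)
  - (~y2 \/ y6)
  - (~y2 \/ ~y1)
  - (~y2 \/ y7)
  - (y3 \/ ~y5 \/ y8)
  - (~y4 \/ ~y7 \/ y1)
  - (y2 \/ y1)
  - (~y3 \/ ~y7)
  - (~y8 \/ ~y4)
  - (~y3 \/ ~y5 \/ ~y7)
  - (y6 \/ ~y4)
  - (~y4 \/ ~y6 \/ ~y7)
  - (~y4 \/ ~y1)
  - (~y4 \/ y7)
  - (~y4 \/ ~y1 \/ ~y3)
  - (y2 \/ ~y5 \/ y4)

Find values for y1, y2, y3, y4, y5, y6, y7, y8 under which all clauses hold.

y1=1, y2=0, y3=0, y4=0, y5=0, y6=0, y7=0, y8=0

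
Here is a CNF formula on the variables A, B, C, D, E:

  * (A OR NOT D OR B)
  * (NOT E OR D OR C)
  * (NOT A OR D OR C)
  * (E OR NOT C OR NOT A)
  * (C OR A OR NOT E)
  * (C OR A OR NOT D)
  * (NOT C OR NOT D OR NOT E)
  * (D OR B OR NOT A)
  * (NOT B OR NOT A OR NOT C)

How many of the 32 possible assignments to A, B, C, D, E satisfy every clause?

11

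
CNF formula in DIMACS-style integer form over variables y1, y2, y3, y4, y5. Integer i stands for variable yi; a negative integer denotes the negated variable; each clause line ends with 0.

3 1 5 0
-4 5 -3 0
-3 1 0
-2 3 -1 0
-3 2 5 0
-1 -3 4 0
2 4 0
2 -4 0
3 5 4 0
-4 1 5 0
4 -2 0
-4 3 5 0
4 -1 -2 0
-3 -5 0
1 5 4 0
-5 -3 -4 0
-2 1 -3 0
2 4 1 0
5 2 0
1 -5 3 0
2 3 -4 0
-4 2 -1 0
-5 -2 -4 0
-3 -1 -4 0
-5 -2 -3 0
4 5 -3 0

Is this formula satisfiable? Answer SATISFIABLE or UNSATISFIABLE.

UNSATISFIABLE

y4 = True:
  propagation gives y2=True, y5=False, y3=False; an empty clause results — contradiction.
y4 = False:
  propagation gives y2=True; an empty clause results — contradiction.
Every branch closes, so no satisfying assignment exists.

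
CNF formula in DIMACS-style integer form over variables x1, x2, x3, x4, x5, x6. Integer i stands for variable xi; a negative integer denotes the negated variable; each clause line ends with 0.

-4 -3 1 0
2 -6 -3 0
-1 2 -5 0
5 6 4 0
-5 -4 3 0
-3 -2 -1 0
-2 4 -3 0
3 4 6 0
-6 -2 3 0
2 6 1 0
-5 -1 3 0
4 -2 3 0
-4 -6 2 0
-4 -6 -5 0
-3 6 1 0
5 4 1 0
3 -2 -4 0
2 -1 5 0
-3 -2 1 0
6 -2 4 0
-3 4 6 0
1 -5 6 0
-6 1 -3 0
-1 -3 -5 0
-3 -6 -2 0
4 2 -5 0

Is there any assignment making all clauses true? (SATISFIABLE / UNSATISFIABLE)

UNSATISFIABLE

x3 = True:
  x1 = True:
    propagation gives x2=False, x6=False, x5=False; an empty clause results — contradiction.
  x1 = False:
    propagation gives x4=False, x2=False, x6=False; an empty clause results — contradiction.
x3 = False:
  x4 = True:
    propagation gives x5=False, x2=False, x6=False, x1=True; an empty clause results — contradiction.
  x4 = False:
    propagation gives x6=True, x2=False, x5=False, x1=True; an empty clause results — contradiction.
Every branch closes, so no satisfying assignment exists.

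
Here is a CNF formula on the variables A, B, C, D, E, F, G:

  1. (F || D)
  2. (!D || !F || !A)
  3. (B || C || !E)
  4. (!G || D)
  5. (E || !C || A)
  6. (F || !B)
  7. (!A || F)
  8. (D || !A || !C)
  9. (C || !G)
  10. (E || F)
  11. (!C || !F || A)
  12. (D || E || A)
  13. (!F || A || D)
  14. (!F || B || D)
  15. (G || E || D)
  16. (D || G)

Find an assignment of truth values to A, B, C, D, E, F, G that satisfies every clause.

A=F, B=T, C=F, D=T, E=F, F=T, G=F

Branch on A: take A = False.
Try B = True.
  then F is forced to True.
  then C is forced to False.
  then G is forced to False.
  then D is forced to True.
E is now unconstrained; take E = False.
Every clause has at least one true literal under this assignment.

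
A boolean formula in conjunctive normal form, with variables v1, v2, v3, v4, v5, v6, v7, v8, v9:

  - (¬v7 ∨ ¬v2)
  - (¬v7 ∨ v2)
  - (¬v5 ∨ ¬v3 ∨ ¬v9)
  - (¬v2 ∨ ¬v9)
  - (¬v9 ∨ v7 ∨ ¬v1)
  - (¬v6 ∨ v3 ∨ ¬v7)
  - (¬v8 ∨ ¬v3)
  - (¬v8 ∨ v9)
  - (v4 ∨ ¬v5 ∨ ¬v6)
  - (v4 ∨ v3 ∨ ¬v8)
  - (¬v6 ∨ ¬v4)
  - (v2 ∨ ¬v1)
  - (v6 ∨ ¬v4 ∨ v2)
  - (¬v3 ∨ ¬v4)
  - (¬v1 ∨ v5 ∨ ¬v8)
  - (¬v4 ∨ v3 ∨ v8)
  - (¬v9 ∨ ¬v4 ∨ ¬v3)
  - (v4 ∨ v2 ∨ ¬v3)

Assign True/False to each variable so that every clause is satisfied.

Branch on v1: take v1 = True.
  then v2 is forced to True.
  then v7 is forced to False.
  then v9 is forced to False.
  then v8 is forced to False.
Set v3 = False and propagate.
  then v4 is forced to False.
For the remaining variables, v5 = False, v6 = False works.

v1=T, v2=T, v3=F, v4=F, v5=F, v6=F, v7=F, v8=F, v9=F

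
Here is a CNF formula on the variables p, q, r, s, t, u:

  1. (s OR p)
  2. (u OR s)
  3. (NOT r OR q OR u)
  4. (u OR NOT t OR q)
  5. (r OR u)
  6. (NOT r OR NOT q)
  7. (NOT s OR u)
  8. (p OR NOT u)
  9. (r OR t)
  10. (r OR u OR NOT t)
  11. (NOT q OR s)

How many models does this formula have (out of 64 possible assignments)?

7

The models are:
  p=1 q=0 r=0 s=0 t=1 u=1
  p=1 q=0 r=0 s=1 t=1 u=1
  p=1 q=0 r=1 s=0 t=0 u=1
  p=1 q=0 r=1 s=0 t=1 u=1
  p=1 q=0 r=1 s=1 t=0 u=1
  p=1 q=0 r=1 s=1 t=1 u=1
  p=1 q=1 r=0 s=1 t=1 u=1
Count: 7.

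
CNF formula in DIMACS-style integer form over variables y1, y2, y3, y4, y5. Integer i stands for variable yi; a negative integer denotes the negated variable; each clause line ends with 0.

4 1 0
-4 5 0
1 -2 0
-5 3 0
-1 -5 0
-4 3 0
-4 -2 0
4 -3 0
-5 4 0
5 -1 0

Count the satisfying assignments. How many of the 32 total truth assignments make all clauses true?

The models are:
  y1=0 y2=0 y3=1 y4=1 y5=1
Count: 1.

1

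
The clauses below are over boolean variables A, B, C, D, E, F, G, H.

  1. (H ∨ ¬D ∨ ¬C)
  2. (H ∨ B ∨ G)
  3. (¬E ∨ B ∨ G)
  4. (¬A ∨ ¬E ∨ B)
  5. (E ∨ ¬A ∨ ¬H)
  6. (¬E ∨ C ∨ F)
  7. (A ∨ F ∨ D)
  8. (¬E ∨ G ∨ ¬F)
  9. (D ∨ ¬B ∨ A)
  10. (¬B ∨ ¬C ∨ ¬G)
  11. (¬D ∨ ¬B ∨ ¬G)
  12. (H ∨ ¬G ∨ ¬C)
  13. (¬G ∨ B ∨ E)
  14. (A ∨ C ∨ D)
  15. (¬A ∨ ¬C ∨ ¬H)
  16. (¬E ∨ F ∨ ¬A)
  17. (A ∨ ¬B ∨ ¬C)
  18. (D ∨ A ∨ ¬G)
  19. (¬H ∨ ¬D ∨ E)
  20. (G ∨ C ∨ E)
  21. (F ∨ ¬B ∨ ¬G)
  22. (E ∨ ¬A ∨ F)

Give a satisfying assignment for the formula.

A=F, B=F, C=T, D=F, E=F, F=T, G=F, H=T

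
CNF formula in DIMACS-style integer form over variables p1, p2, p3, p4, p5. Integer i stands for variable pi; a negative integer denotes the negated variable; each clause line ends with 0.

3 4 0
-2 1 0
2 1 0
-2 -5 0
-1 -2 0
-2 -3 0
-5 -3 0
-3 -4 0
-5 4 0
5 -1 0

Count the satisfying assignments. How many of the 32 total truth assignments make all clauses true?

1

The models are:
  p1=T p2=F p3=F p4=T p5=T
That's 1 in total.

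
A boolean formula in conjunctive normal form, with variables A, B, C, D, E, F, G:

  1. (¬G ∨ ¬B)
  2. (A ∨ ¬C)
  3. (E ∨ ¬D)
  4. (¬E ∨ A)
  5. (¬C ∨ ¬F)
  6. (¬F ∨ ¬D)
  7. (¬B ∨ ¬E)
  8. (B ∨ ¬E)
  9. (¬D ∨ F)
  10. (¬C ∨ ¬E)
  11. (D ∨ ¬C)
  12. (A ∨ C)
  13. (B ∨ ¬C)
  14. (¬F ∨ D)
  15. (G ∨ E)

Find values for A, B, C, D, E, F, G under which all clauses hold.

Pure literal: A appears only positively; assign A = True.
Set B = False and propagate.
  then E is forced to False.
  then D is forced to False.
  then C is forced to False.
  then F is forced to False.
  then G is forced to True.
Every clause has at least one true literal under this assignment.

A=True, B=False, C=False, D=False, E=False, F=False, G=True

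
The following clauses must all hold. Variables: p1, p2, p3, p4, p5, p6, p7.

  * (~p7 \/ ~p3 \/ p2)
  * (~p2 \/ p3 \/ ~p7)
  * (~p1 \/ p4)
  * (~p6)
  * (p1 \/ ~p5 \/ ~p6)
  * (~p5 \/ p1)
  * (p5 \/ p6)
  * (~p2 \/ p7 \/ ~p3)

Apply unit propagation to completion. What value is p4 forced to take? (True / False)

True

Unit clause (~p6) sets p6 = False.
(p5 \/ p6): since p6 = False, the clause reduces to (p5). p5 = True.
From (~p5 \/ p1) and p5 = True: p1 = True.
(~p1 \/ p4): since p1 = True, the clause reduces to (p4). p4 = True.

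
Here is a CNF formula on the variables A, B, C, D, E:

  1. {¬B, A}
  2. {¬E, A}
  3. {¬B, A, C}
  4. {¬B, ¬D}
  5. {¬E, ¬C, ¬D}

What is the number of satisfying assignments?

15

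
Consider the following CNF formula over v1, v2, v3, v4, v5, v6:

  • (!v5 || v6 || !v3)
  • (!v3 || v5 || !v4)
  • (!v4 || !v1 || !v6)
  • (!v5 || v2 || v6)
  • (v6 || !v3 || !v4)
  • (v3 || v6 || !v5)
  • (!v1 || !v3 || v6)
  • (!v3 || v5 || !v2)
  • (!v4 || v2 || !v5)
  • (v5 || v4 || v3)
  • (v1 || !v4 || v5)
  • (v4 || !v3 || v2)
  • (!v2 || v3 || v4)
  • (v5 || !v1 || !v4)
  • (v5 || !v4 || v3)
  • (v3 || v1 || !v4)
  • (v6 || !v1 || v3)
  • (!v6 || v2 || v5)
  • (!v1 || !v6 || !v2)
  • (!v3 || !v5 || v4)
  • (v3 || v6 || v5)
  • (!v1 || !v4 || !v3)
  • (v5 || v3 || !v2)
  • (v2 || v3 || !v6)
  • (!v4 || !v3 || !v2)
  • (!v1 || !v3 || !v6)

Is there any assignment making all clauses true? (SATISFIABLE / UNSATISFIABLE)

v3 = True:
  v4 = True:
    propagation gives v5=True, v6=True, v1=False, v2=True; an empty clause results — contradiction.
  v4 = False:
    propagation gives v2=True, v5=True; an empty clause results — contradiction.
v3 = False:
  v5 = True:
    propagation gives v6=True, v2=True, v4=True, v1=False; an empty clause results — contradiction.
  v5 = False:
    propagation gives v4=True; an empty clause results — contradiction.
Every branch closes, so no satisfying assignment exists.

UNSATISFIABLE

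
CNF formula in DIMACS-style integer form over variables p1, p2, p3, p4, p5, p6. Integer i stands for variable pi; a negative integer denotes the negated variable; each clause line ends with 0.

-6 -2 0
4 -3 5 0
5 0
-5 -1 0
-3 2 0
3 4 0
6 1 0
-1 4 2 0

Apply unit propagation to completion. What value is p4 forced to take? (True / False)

True

(p5) stands alone — p5 = True.
From (~p1 | ~p5) and p5 = True: p1 = False.
(p1 | p6): since p1 = False, the clause reduces to (p6). p6 = True.
In (~p6 | ~p2), ~p6 is now false; ~p2 must hold, so p2 = False.
(~p3 | p2): since p2 = False, the clause reduces to (~p3). p3 = False.
(p4 | p3): since p3 = False, the clause reduces to (p4). p4 = True.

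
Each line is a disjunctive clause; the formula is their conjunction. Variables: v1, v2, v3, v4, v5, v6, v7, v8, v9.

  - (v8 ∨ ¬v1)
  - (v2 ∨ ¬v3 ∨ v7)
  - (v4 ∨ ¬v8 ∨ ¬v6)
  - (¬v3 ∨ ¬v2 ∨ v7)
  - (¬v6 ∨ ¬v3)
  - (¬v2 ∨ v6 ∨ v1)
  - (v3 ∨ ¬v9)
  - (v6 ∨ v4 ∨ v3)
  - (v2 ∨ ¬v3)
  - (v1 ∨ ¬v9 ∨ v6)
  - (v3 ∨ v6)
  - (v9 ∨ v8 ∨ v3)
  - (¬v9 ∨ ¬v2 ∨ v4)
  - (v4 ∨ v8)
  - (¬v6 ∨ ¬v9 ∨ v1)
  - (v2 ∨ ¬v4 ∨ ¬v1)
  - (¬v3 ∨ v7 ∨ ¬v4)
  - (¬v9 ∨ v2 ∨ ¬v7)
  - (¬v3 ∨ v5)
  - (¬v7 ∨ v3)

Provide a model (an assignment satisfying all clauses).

Pure literal: v5 appears only positively; assign v5 = True.
Set v1 = True and propagate.
  then v8 is forced to True.
For the remaining variables, v2 = True, v3 = True, v4 = True, v6 = False, v7 = True, v9 = True works.

v1=T, v2=T, v3=T, v4=T, v5=T, v6=F, v7=T, v8=T, v9=T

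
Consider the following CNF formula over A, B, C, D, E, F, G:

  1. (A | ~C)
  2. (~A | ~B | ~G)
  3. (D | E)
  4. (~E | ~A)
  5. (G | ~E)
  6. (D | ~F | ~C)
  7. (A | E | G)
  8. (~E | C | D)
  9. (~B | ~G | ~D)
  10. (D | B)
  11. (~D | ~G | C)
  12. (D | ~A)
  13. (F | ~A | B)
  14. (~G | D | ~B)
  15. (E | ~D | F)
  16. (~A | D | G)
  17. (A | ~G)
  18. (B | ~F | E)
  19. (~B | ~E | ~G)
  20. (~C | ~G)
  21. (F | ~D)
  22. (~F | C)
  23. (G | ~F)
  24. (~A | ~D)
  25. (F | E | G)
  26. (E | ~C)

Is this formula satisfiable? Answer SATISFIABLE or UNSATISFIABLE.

D = True:
  propagation gives F=True, C=True, A=True; an empty clause results — contradiction.
D = False:
  propagation gives E=True, A=False, C=False; an empty clause results — contradiction.
Every branch closes, so no satisfying assignment exists.

UNSATISFIABLE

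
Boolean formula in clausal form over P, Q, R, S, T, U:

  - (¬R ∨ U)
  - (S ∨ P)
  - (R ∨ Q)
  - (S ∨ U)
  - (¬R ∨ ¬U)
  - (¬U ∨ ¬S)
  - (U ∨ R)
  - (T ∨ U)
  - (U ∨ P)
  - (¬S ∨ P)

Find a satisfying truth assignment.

Pure literal: P appears only positively; assign P = True.
Pure literal: Q appears only positively; assign Q = True.
Branch on R: take R = False.
  then U is forced to True.
  then S is forced to False.
T is now unconstrained; take T = False.
Every clause has at least one true literal under this assignment.

P = True, Q = True, R = False, S = False, T = False, U = True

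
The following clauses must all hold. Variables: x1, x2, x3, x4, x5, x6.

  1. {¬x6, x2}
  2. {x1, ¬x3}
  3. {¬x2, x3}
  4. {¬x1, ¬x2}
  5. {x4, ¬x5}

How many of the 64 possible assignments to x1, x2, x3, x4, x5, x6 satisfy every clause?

Split on x2, then x1.
  x2=1, x1=1: a clause becomes empty — 0.
  x2=1, x1=0: a clause becomes empty — 0.
  x2=0, x1=1: x3 free; 3 ways for (x4,x5,x6) × 2^1 = 6.
  x2=0, x1=0: remaining (x3,x4,x5,x6) ∈ {(0,0,0,0); (0,1,0,0); (0,1,1,0)} — 3.
Total: 0 + 0 + 6 + 3 = 9.

9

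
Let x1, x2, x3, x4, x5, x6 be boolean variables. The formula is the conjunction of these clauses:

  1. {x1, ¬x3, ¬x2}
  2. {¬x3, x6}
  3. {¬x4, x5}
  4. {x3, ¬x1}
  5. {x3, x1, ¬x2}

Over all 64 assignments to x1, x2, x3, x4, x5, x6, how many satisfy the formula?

Case analysis on x3 and x1:
  x3=1, x1=1: x2 free; 3 ways for (x4,x5,x6) × 2^1 = 6.
  x3=1, x1=0: remaining (x2,x4,x5,x6) ∈ {(0,0,0,1); (0,0,1,1); (0,1,1,1)} — 3.
  x3=0, x1=1: a clause becomes empty — 0.
  x3=0, x1=0: x6 free; 3 ways for (x2,x4,x5) × 2^1 = 6.
Total: 6 + 3 + 0 + 6 = 15.

15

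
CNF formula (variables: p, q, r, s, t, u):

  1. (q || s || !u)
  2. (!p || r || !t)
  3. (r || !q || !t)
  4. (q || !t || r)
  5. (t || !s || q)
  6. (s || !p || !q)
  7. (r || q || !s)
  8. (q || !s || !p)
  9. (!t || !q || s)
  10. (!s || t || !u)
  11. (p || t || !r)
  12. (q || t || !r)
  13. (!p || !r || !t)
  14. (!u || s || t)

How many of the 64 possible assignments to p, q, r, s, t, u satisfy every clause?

Case analysis on t and q:
  t=1, q=1: remaining (p,r,s,u) ∈ {(0,1,1,0); (0,1,1,1)} — 2.
  t=1, q=0: remaining (p,r,s,u) ∈ {(0,1,0,0); (0,1,1,0); (0,1,1,1)} — 3.
  t=0, q=1: remaining (p,r,s,u) ∈ {(0,0,0,0); (0,0,1,0); (1,0,1,0); (1,1,1,0)} — 4.
  t=0, q=0: remaining (p,r,s,u) ∈ {(0,0,0,0); (1,0,0,0)} — 2.
Total: 2 + 3 + 4 + 2 = 11.

11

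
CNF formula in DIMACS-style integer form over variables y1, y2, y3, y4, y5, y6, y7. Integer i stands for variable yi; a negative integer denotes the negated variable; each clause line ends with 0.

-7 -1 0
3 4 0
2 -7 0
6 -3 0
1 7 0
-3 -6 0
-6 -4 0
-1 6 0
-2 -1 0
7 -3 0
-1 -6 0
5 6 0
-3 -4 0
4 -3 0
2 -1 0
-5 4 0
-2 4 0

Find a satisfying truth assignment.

Branch on y1: take y1 = False.
  then y7 is forced to True.
  then y2 is forced to True.
  then y4 is forced to True.
  then y6 is forced to False.
  then y3 is forced to False.
  then y5 is forced to True.
Every clause has at least one true literal under this assignment.

y1 = 0, y2 = 1, y3 = 0, y4 = 1, y5 = 1, y6 = 0, y7 = 1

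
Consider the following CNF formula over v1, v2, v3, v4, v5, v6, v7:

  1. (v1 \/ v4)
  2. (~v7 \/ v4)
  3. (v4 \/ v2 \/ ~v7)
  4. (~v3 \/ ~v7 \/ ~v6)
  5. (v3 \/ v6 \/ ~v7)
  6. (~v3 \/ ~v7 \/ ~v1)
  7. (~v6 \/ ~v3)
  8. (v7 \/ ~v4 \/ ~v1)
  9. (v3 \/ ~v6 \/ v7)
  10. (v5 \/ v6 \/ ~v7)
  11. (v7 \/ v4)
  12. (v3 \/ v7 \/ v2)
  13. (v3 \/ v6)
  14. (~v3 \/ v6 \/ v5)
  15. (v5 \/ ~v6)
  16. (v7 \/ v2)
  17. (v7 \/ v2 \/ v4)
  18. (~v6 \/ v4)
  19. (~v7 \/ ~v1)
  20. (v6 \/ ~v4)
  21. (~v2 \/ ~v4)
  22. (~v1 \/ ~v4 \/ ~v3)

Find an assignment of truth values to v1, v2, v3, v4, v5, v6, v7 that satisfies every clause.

v1=False, v2=False, v3=False, v4=True, v5=True, v6=True, v7=True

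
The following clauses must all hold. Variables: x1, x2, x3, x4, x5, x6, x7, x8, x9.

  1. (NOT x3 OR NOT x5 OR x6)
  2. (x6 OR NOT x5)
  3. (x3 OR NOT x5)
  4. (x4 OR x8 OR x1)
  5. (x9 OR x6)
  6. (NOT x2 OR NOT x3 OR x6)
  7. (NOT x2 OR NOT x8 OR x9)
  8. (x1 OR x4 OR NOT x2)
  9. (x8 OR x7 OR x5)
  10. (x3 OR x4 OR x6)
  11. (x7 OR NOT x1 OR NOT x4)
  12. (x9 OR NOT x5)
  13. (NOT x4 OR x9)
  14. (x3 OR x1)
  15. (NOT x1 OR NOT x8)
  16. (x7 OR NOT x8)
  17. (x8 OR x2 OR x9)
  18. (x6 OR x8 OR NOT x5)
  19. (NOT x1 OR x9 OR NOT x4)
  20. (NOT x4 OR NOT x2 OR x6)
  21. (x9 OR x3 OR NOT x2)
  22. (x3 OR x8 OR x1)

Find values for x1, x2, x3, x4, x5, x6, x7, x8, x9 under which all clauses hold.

x1=True  x2=False  x3=False  x4=True  x5=False  x6=False  x7=True  x8=False  x9=True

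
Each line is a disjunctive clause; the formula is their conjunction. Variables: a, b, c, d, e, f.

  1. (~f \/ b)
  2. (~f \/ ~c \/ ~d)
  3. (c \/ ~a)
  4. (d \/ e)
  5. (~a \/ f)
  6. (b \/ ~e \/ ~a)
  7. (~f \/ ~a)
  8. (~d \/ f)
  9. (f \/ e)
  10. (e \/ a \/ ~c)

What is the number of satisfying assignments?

8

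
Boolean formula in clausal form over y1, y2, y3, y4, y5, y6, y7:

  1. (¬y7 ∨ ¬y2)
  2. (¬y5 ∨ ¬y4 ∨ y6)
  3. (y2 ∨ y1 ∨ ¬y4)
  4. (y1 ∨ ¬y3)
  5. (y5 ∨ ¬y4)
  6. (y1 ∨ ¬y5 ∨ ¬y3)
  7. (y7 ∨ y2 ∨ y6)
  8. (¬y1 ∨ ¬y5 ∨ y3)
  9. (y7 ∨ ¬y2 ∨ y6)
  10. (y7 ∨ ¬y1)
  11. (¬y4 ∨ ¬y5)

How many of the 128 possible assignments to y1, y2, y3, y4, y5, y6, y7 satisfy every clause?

Case analysis on y1 and y5:
  y1=T, y5=T: remaining (y2,y3,y4,y6,y7) ∈ {(F,T,F,F,T); (F,T,F,T,T)} — 2.
  y1=T, y5=F: remaining (y2,y3,y4,y6,y7) ∈ {(F,F,F,F,T); (F,F,F,T,T); (F,T,F,F,T); (F,T,F,T,T)} — 4.
  y1=F, y5=T: remaining (y2,y3,y4,y6,y7) ∈ {(F,F,F,F,T); (F,F,F,T,F); (F,F,F,T,T); (T,F,F,T,F)} — 4.
  y1=F, y5=F: remaining (y2,y3,y4,y6,y7) ∈ {(F,F,F,F,T); (F,F,F,T,F); (F,F,F,T,T); (T,F,F,T,F)} — 4.
Total: 2 + 4 + 4 + 4 = 14.

14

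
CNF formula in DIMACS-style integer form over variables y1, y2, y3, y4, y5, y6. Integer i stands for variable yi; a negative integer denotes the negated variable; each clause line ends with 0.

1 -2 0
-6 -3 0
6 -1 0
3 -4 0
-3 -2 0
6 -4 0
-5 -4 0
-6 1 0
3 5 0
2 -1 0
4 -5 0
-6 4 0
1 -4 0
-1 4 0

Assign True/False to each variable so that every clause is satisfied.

Try y1 = False.
  then y2 is forced to False.
  then y6 is forced to False.
  then y4 is forced to False.
  then y5 is forced to False.
  then y3 is forced to True.

y1=False, y2=False, y3=True, y4=False, y5=False, y6=False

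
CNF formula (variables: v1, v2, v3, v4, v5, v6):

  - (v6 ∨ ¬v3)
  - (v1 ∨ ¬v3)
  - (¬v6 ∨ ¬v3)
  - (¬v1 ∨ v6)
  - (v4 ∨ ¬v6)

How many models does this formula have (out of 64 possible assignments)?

Split on v6, then v3.
  v6=1, v3=1: a clause becomes empty — 0.
  v6=1, v3=0: forces v4=1; v1, v2, v5 free → 2^3 = 8.
  v6=0, v3=1: a clause becomes empty — 0.
  v6=0, v3=0: forces v1=0; v2, v4, v5 free → 2^3 = 8.
Total: 0 + 8 + 0 + 8 = 16.

16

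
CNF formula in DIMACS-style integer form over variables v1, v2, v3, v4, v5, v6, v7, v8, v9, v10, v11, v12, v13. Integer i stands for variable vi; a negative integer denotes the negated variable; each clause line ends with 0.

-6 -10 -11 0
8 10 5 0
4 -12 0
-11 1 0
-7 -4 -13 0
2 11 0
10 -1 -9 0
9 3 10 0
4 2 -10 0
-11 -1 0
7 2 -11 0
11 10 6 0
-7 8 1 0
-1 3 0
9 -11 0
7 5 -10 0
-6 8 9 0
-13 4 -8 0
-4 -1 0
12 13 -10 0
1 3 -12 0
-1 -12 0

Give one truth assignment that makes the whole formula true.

v1 = 0  v2 = 1  v3 = 0  v4 = 1  v5 = 1  v6 = 1  v7 = 0  v8 = 1  v9 = 1  v10 = 0  v11 = 0  v12 = 0  v13 = 1

Check each clause:
  1. (!v10 || !v11 || !v6) — !v11 is true.
  2. (v8 || v10 || v5) — v8 is true.
  3. (v4 || !v12) — !v12 is true.
  4. (!v11 || v1) — !v11 is true.
  5. (!v4 || !v13 || !v7) — !v7 is true.
  6. (v11 || v2) — v2 is true.
  7. (!v9 || !v1 || v10) — !v1 is true.
  8. (v10 || v3 || v9) — v9 is true.
  9. (v2 || v4 || !v10) — v2 is true.
  10. (!v11 || !v1) — !v11 is true.
  11. (v2 || !v11 || v7) — v2 is true.
  12. (v11 || v10 || v6) — v6 is true.
  13. (v1 || !v7 || v8) — v8 is true.
  14. (!v1 || v3) — !v1 is true.
  15. (!v11 || v9) — v9 is true.
  16. (!v10 || v7 || v5) — v5 is true.
  17. (v8 || v9 || !v6) — v8 is true.
  18. (v4 || !v13 || !v8) — v4 is true.
  19. (!v1 || !v4) — !v1 is true.
  20. (v13 || v12 || !v10) — v13 is true.
  21. (v3 || v1 || !v12) — !v12 is true.
  22. (!v12 || !v1) — !v12 is true.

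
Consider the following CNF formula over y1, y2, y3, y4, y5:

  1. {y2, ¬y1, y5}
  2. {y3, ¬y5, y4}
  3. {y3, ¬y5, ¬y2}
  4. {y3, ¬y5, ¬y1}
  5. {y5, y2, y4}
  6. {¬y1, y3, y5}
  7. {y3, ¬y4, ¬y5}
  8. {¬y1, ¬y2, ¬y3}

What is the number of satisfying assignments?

Split on y5, then y3.
  y5=T, y3=T: y4 free; 3 ways for (y1,y2) × 2^1 = 6.
  y5=T, y3=F: a clause becomes empty — 0.
  y5=F, y3=T: remaining (y1,y2,y4) ∈ {(F,F,T); (F,T,F); (F,T,T)} — 3.
  y5=F, y3=F: remaining (y1,y2,y4) ∈ {(F,F,T); (F,T,F); (F,T,T)} — 3.
Total: 6 + 0 + 3 + 3 = 12.

12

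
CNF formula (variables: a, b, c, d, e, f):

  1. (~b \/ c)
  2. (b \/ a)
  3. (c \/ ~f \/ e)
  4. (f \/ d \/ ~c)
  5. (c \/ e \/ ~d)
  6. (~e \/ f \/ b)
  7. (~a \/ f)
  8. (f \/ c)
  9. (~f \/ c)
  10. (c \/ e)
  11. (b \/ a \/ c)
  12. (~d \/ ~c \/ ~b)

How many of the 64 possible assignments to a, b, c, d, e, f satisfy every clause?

8

Case analysis on c and f:
  c=T, f=T: e free; 4 ways for (a,b,d) × 2^1 = 8.
  c=T, f=F: a clause becomes empty — 0.
  c=F, f=T: a clause becomes empty — 0.
  c=F, f=F: a clause becomes empty — 0.
Total: 8 + 0 + 0 + 0 = 8.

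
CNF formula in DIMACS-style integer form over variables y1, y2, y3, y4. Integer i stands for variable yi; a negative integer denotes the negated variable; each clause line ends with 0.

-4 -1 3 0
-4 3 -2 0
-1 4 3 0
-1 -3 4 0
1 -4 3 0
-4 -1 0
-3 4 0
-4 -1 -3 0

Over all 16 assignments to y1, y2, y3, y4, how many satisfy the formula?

The models are:
  y1=0 y2=0 y3=0 y4=0
  y1=0 y2=0 y3=1 y4=1
  y1=0 y2=1 y3=0 y4=0
  y1=0 y2=1 y3=1 y4=1
Count: 4.

4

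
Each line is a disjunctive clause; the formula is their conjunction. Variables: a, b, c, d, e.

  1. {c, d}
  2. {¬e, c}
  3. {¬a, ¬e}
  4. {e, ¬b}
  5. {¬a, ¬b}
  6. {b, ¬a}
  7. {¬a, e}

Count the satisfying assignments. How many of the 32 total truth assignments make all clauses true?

7

Satisfying assignments:
  a=F b=F c=F d=T e=F
  a=F b=F c=T d=F e=F
  a=F b=F c=T d=F e=T
  a=F b=F c=T d=T e=F
  a=F b=F c=T d=T e=T
  a=F b=T c=T d=F e=T
  a=F b=T c=T d=T e=T
That's 7 in total.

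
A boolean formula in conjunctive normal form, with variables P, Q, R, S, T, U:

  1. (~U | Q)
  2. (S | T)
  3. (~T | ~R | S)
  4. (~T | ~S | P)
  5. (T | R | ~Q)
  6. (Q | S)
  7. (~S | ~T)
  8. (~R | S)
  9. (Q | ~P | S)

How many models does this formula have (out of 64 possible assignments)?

Split on S, then T.
  S=1, T=1: a clause becomes empty — 0.
  S=1, T=0: P free; 4 ways for (Q,R,U) × 2^1 = 8.
  S=0, T=1: remaining (P,Q,R,U) ∈ {(0,1,0,0); (0,1,0,1); (1,1,0,0); (1,1,0,1)} — 4.
  S=0, T=0: a clause becomes empty — 0.
Total: 0 + 8 + 4 + 0 = 12.

12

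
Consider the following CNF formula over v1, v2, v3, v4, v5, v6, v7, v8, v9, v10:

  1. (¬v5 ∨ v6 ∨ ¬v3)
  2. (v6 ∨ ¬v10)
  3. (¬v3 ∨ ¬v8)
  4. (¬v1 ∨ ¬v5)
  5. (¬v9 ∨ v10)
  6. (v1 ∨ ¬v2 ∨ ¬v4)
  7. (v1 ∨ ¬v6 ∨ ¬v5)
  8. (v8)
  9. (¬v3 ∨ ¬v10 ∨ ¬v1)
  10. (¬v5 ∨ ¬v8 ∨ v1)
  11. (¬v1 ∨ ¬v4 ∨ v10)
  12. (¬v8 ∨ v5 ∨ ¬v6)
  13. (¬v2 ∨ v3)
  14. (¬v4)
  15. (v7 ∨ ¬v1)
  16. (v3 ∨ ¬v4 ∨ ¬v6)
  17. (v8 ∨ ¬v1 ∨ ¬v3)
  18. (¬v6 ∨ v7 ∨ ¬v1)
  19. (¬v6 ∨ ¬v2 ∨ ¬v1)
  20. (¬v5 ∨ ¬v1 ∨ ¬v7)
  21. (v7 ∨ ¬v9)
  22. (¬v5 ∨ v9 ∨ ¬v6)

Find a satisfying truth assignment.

v1=F, v2=F, v3=F, v4=F, v5=F, v6=F, v7=T, v8=T, v9=F, v10=F

Check each clause:
  1. (¬v3 ∨ ¬v5 ∨ v6) — ¬v5 is true.
  2. (¬v10 ∨ v6) — ¬v10 is true.
  3. (¬v8 ∨ ¬v3) — ¬v3 is true.
  4. (¬v1 ∨ ¬v5) — ¬v5 is true.
  5. (v10 ∨ ¬v9) — ¬v9 is true.
  6. (¬v4 ∨ v1 ∨ ¬v2) — ¬v4 is true.
  7. (¬v6 ∨ v1 ∨ ¬v5) — ¬v6 is true.
  8. (v8) — v8 is true.
  9. (¬v1 ∨ ¬v3 ∨ ¬v10) — ¬v3 is true.
  10. (v1 ∨ ¬v8 ∨ ¬v5) — ¬v5 is true.
  11. (v10 ∨ ¬v4 ∨ ¬v1) — ¬v4 is true.
  12. (¬v6 ∨ ¬v8 ∨ v5) — ¬v6 is true.
  13. (¬v2 ∨ v3) — ¬v2 is true.
  14. (¬v4) — ¬v4 is true.
  15. (¬v1 ∨ v7) — ¬v1 is true.
  16. (¬v4 ∨ ¬v6 ∨ v3) — ¬v6 is true.
  17. (¬v1 ∨ ¬v3 ∨ v8) — v8 is true.
  18. (¬v6 ∨ ¬v1 ∨ v7) — ¬v6 is true.
  19. (¬v6 ∨ ¬v1 ∨ ¬v2) — ¬v6 is true.
  20. (¬v1 ∨ ¬v7 ∨ ¬v5) — ¬v5 is true.
  21. (v7 ∨ ¬v9) — ¬v9 is true.
  22. (¬v6 ∨ ¬v5 ∨ v9) — ¬v6 is true.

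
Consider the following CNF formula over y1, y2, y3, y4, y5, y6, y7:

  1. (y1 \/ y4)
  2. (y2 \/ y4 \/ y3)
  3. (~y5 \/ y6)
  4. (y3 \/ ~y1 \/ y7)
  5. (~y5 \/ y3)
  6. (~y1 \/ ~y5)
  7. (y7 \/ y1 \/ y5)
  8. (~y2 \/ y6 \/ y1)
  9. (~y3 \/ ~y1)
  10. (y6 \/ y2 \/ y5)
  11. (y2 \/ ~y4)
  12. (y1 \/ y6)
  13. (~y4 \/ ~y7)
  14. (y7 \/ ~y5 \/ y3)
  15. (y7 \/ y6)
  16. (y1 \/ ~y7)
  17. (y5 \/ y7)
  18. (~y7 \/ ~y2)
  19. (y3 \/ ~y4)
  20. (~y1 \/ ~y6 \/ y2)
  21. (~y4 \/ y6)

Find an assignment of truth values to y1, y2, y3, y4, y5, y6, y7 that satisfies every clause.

y1 = F, y2 = T, y3 = T, y4 = T, y5 = T, y6 = T, y7 = F

Branch on y1: take y1 = False.
  then y4 is forced to True.
  then y2 is forced to True.
  then y6 is forced to True.
  then y7 is forced to False.
  then y5 is forced to True.
  then y3 is forced to True.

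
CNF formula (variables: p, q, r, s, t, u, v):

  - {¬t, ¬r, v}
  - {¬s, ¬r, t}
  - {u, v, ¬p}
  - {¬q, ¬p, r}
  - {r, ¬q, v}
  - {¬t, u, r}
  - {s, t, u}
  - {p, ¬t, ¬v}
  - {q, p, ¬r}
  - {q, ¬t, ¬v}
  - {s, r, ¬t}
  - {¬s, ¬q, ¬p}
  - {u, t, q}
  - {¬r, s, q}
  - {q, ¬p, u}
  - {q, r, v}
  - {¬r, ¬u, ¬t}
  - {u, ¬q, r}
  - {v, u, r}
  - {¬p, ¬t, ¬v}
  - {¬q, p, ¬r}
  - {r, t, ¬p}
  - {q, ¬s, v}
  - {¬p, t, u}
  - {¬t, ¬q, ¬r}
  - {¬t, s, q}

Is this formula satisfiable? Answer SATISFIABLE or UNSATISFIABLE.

SATISFIABLE

Branch on p: take p = False.
Try q = True.
  then r is forced to False.
  then v is forced to True.
  then t is forced to False.
  then u is forced to True.
s is now unconstrained; take s = True.
So p = False  q = True  r = False  s = True  t = False  u = True  v = True is a satisfying assignment.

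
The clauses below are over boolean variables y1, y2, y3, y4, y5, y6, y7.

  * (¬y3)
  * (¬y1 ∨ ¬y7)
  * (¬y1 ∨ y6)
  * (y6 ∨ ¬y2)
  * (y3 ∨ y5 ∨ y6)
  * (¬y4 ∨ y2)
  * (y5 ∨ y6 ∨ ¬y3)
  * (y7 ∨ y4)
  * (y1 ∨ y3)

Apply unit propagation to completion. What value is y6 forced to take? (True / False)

(¬y3) stands alone — y3 = False.
(y3 ∨ y1): since y3 = False, the clause reduces to (y1). y1 = True.
In (¬y1 ∨ ¬y7), ¬y1 is now false; ¬y7 must hold, so y7 = False.
(¬y1 ∨ y6) with y1 = True leaves only y6, so y6 = True.

True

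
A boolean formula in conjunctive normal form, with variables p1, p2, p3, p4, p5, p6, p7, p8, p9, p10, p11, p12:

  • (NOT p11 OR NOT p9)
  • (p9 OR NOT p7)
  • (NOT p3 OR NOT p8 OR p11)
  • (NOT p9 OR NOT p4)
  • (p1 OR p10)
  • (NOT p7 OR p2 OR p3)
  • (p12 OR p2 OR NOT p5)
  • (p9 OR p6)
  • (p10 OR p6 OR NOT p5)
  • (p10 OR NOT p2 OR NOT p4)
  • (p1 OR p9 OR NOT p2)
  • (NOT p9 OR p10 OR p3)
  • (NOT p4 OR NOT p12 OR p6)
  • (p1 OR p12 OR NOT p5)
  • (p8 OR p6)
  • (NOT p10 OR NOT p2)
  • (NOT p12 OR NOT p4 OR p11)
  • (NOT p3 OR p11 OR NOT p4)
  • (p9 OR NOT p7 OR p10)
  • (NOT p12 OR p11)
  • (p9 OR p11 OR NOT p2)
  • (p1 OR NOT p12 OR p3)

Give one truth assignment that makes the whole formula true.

Pure literal: p1 appears only positively; assign p1 = True.
p5 occurs only negated in the remaining clauses — set p5 = False.
Try p2 = False.
The remaining clauses are satisfied by p3 = True, p4 = True, p6 = True, p7 = False, p8 = True, p9 = False, p10 = True, p11 = True, p12 = True.

p1=T, p2=F, p3=T, p4=T, p5=F, p6=T, p7=F, p8=T, p9=F, p10=T, p11=T, p12=T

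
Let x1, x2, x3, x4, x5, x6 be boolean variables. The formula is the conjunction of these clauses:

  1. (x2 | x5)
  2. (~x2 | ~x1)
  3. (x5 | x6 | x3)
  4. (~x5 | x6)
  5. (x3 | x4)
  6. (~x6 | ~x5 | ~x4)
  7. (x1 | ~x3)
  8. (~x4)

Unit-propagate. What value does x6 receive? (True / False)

True

(~x4) is a unit clause: x4 = False.
From (x3 | x4) and x4 = False: x3 = True.
From (~x3 | x1) and x3 = True: x1 = True.
(~x1 | ~x2) with x1 = True leaves only ~x2, so x2 = False.
(x2 | x5) with x2 = False leaves only x5, so x5 = True.
In (~x5 | x6), ~x5 is now false; x6 must hold, so x6 = True.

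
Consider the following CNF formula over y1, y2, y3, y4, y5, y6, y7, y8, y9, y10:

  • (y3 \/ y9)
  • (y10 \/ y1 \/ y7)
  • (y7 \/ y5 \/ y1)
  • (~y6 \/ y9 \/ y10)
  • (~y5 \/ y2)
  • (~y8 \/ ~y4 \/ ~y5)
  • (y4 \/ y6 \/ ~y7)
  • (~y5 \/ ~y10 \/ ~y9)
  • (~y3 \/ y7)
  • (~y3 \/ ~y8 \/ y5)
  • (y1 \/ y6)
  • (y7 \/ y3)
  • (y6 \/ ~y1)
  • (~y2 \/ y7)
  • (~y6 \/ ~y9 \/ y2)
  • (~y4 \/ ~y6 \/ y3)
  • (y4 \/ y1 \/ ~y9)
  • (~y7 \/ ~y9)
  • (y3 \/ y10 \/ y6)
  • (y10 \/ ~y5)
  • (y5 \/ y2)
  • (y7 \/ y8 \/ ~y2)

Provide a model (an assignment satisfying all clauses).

y1=False, y2=True, y3=True, y4=True, y5=False, y6=True, y7=True, y8=False, y9=False, y10=True

Check each clause:
  1. (y3 \/ y9) — y3 is true.
  2. (y7 \/ y1 \/ y10) — y10 is true.
  3. (y5 \/ y1 \/ y7) — y7 is true.
  4. (y9 \/ ~y6 \/ y10) — y10 is true.
  5. (y2 \/ ~y5) — y2 is true.
  6. (~y8 \/ ~y4 \/ ~y5) — ~y8 is true.
  7. (y6 \/ y4 \/ ~y7) — y4 is true.
  8. (~y5 \/ ~y10 \/ ~y9) — ~y5 is true.
  9. (y7 \/ ~y3) — y7 is true.
  10. (~y3 \/ y5 \/ ~y8) — ~y8 is true.
  11. (y1 \/ y6) — y6 is true.
  12. (y7 \/ y3) — y3 is true.
  13. (y6 \/ ~y1) — ~y1 is true.
  14. (y7 \/ ~y2) — y7 is true.
  15. (~y9 \/ ~y6 \/ y2) — y2 is true.
  16. (y3 \/ ~y6 \/ ~y4) — y3 is true.
  17. (y4 \/ y1 \/ ~y9) — y4 is true.
  18. (~y9 \/ ~y7) — ~y9 is true.
  19. (y3 \/ y10 \/ y6) — y10 is true.
  20. (y10 \/ ~y5) — y10 is true.
  21. (y2 \/ y5) — y2 is true.
  22. (~y2 \/ y8 \/ y7) — y7 is true.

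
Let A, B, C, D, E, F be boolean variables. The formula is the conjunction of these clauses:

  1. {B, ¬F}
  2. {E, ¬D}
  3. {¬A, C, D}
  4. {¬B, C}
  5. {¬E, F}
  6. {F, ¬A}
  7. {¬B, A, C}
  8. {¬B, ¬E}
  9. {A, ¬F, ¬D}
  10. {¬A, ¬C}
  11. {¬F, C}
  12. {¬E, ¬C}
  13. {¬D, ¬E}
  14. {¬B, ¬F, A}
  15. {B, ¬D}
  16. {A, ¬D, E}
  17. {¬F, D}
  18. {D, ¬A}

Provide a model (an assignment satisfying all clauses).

A=F  B=F  C=T  D=F  E=F  F=F

Check each clause:
  1. {¬F, B} — ¬F is true.
  2. {E, ¬D} — ¬D is true.
  3. {C, D, ¬A} — C is true.
  4. {¬B, C} — C is true.
  5. {F, ¬E} — ¬E is true.
  6. {F, ¬A} — ¬A is true.
  7. {¬B, C, A} — C is true.
  8. {¬B, ¬E} — ¬E is true.
  9. {A, ¬D, ¬F} — ¬F is true.
  10. {¬A, ¬C} — ¬A is true.
  11. {¬F, C} — ¬F is true.
  12. {¬E, ¬C} — ¬E is true.
  13. {¬E, ¬D} — ¬E is true.
  14. {A, ¬F, ¬B} — ¬F is true.
  15. {¬D, B} — ¬D is true.
  16. {A, ¬D, E} — ¬D is true.
  17. {¬F, D} — ¬F is true.
  18. {D, ¬A} — ¬A is true.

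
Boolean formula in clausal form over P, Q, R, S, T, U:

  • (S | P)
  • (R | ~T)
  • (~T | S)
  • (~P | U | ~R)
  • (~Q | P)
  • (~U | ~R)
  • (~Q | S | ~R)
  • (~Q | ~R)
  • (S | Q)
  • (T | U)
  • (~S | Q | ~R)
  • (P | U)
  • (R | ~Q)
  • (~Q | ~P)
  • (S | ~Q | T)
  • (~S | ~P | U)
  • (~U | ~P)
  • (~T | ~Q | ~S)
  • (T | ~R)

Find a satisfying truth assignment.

P = F, Q = F, R = F, S = T, T = F, U = T

Try P = False.
  then S is forced to True.
  then Q is forced to False.
  then R is forced to False.
  then T is forced to False.
  then U is forced to True.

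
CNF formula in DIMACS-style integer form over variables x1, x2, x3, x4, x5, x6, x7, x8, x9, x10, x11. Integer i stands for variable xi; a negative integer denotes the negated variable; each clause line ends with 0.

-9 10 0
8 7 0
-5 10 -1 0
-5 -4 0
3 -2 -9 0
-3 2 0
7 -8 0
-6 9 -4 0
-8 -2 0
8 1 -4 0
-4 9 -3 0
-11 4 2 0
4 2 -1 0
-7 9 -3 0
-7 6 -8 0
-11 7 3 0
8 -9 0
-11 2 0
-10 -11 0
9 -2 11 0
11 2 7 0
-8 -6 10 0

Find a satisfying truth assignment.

x1 = 0, x2 = 0, x3 = 0, x4 = 0, x5 = 0, x6 = 1, x7 = 1, x8 = 0, x9 = 0, x10 = 1, x11 = 0

x5 occurs only negated in the remaining clauses — set x5 = False.
Try x1 = False.
The remaining clauses are satisfied by x2 = False, x3 = False, x4 = False, x6 = True, x7 = True, x8 = False, x9 = False, x10 = True, x11 = False.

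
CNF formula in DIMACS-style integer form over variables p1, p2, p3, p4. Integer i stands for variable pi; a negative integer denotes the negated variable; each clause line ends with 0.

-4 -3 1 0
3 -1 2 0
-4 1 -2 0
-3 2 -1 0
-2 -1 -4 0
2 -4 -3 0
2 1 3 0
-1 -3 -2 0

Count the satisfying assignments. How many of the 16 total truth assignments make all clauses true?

4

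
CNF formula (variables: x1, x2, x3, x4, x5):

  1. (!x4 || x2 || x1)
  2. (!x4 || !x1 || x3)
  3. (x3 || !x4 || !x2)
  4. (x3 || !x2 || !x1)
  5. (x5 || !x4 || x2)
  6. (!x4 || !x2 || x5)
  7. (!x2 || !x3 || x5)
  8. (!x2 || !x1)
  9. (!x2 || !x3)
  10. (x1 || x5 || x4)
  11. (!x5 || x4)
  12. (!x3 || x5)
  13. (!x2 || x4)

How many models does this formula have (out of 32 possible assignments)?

Satisfying assignments:
  x1=T x2=F x3=F x4=F x5=F
  x1=T x2=F x3=T x4=T x5=T
That's 2 in total.

2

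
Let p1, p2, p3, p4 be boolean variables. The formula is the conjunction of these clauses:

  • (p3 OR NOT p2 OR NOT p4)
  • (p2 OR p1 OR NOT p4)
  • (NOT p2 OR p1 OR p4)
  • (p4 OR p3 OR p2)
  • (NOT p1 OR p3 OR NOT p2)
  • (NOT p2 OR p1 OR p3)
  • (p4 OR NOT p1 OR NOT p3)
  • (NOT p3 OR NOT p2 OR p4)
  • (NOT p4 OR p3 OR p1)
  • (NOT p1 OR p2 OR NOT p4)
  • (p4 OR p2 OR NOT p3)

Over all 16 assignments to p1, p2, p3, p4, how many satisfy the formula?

Satisfying assignments:
  p1=F p2=T p3=T p4=T
  p1=T p2=T p3=T p4=T
That's 2 in total.

2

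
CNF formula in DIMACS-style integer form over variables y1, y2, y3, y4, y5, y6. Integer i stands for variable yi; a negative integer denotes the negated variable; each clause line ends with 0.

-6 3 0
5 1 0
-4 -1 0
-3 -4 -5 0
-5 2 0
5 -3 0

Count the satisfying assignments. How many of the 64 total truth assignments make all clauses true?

Case analysis on y5 and y3:
  y5=1, y3=1: remaining (y1,y2,y4,y6) ∈ {(0,1,0,0); (0,1,0,1); (1,1,0,0); (1,1,0,1)} — 4.
  y5=1, y3=0: remaining (y1,y2,y4,y6) ∈ {(0,1,0,0); (0,1,1,0); (1,1,0,0)} — 3.
  y5=0, y3=1: a clause becomes empty — 0.
  y5=0, y3=0: remaining (y1,y2,y4,y6) ∈ {(1,0,0,0); (1,1,0,0)} — 2.
Total: 4 + 3 + 0 + 2 = 9.

9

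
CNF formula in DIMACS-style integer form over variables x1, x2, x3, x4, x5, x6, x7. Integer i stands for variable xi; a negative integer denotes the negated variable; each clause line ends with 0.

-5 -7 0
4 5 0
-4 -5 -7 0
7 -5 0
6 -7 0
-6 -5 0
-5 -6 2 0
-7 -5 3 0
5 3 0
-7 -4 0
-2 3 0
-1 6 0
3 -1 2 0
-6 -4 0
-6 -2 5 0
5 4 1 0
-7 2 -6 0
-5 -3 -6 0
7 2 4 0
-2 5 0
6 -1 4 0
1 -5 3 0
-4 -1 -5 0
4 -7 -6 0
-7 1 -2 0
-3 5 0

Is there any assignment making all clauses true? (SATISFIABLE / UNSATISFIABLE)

x5 = True:
  propagation gives x7=False; an empty clause results — contradiction.
x5 = False:
  propagation gives x4=True, x3=True; an empty clause results — contradiction.
Every branch closes, so no satisfying assignment exists.

UNSATISFIABLE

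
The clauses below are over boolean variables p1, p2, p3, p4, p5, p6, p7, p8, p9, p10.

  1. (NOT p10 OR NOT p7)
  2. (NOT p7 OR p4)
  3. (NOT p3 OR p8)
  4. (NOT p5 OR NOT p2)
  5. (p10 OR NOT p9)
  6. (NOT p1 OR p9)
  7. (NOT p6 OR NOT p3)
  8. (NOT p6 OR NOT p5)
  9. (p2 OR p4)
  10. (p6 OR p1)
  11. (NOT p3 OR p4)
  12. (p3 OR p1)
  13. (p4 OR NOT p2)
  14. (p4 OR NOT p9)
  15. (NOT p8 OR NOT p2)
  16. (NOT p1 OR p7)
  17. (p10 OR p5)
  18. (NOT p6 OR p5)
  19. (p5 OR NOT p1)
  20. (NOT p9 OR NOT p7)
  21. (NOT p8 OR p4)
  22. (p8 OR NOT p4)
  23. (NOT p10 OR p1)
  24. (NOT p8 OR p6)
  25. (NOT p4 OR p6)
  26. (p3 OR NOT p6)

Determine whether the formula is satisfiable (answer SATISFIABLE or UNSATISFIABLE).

p4 = True:
  propagation gives p8=True, p2=False, p6=True, p3=False; an empty clause results — contradiction.
p4 = False:
  propagation gives p7=False, p2=True; an empty clause results — contradiction.
Every branch closes, so no satisfying assignment exists.

UNSATISFIABLE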